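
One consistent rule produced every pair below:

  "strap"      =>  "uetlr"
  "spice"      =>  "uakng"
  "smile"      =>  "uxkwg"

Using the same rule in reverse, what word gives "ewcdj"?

clash

Shifts by position in strap: pos 0: s→u (+2), pos 1: t→e (+11), pos 2: r→t (+2), pos 3: a→l (+11) — repeating every 2. A repeating key of period 2 is used — shifts +2, +11 over and over.
Reversing it on ewcdj: e−2=c, w−11=l, c−2=a, d−11=s, j−2=h.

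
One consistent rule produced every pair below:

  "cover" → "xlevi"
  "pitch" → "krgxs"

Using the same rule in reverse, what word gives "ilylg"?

Each pair mirrors across the alphabet (c↔x, o↔l, v↔e): positions sum to 25. Letters are reflected about the middle of the alphabet (position → 25−position): Atbash.
Decoding ilylg: i↔r, l↔o, y↔b, l↔o, g↔t.

robot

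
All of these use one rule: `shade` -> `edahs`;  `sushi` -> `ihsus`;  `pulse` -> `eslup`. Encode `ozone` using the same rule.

enozo

It's just the letters in reverse order.
Applying it to ozone: reverse → enozo.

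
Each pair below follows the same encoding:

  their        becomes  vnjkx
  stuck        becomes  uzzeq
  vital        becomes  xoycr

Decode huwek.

Shifts by position in their: pos 0: t→v (+2), pos 1: h→n (+6), pos 2: e→j (+5), pos 3: i→k (+2), pos 4: r→x (+6) — repeating every 3. The shifts repeat in a cycle of length 3: positions 0,1,… shift by +2, +6, +5, then the pattern repeats.
Undoing it on huwek: h−2=f, u−6=o, w−5=r, e−2=c, k−6=e.

force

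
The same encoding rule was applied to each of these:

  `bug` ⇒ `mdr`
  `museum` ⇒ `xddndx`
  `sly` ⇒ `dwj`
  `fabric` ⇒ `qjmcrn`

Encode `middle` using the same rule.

xroown

The shift depends on letter class: consonant b→m is +11, but vowel u→d is +9. The rule splits by letter class: vowels +9, consonants +11.
For middle: m(cons)+11=x, i(vowel)+9=r, d(cons)+11=o, d(cons)+11=o, l(cons)+11=w, e(vowel)+9=n.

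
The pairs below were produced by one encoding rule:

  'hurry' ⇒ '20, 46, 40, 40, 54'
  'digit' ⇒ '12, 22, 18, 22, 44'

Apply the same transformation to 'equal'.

With a=1..z=26, the number is 2·pos + 4.
On equal: e=5→14, q=17→38, u=21→46, a=1→6, l=12→28.

14, 38, 46, 6, 28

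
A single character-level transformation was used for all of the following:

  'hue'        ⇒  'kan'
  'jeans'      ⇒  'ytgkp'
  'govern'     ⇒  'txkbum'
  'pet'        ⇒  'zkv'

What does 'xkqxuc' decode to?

The word is reversed, then every letter is shifted forward by 6.
Undoing it on xkqxuc: shift back: x−6=r, k−6=e, q−6=k, x−6=r, u−6=o, c−6=w → rekrow; then reverse → worker.

worker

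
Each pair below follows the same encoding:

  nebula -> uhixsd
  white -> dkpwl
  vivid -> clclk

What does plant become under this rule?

The shifts repeat in a cycle of length 2: positions 0,1,… shift by +7, +3, then the pattern repeats.
Applying it to plant: p+7=w, l+3=o, a+7=h, n+3=q, t+7=a.

wohqa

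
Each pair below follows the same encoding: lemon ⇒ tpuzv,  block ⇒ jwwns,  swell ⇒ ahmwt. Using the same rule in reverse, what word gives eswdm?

Shifts by position in lemon: pos 0: l→t (+8), pos 1: e→p (+11), pos 2: m→u (+8), pos 3: o→z (+11) — repeating every 2. The shifts repeat in a cycle of length 2: positions 0,1,… shift by +8, +11, then the pattern repeats.
Undoing it on eswdm: e−8=w, s−11=h, w−8=o, d−11=s, m−8=e.

whose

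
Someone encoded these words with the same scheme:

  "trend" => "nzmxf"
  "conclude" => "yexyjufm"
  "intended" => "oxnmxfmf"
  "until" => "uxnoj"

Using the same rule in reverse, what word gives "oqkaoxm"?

t(19)→n(13) and r(17)→z(25) fit y≡7x+10 (mod 26); the inverse of 7 mod 26 is 15. Each letter's alphabet position (a=0..z=25) is mapped through 7·x+10 mod 26 — an affine cipher.
Reversing it on oqkaoxm: o(14)→15·(14−10)≡8=i; q(16)→15·(16−10)≡12=m; k(10)→15·(10−10)≡0=a; a(0)→15·(0−10)≡6=g; o(14)→15·(14−10)≡8=i; x(23)→15·(23−10)≡13=n; m(12)→15·(12−10)≡4=e (all mod 26).

imagine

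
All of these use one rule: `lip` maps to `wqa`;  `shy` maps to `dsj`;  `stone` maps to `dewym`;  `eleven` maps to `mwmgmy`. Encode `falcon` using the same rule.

qiwnwy

The shift depends on letter class: consonant l→w is +11, but vowel i→q is +8. Two shifts are in play — +8 for a/e/i/o/u, +11 for every other letter.
For falcon: f(cons)+11=q, a(vowel)+8=i, l(cons)+11=w, c(cons)+11=n, o(vowel)+8=w, n(cons)+11=y.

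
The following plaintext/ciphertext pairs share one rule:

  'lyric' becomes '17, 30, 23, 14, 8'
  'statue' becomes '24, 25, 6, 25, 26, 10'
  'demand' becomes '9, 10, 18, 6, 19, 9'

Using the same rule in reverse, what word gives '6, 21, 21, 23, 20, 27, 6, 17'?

approval

l is letter #12 and maps to 17: an offset of 5. Letters become their 1-based position plus 5 (so a→6, b→7, …).
Undoing it on 6, 21, 21, 23, 20, 27, 6, 17: 6→(6−5)÷1=1=a, 21→(21−5)÷1=16=p, 21→(21−5)÷1=16=p, 23→(23−5)÷1=18=r, 20→(20−5)÷1=15=o, 27→(27−5)÷1=22=v, 6→(6−5)÷1=1=a, 17→(17−5)÷1=12=l.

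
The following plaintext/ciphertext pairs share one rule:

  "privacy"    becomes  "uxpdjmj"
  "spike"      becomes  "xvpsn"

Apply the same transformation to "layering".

In privacy: p→u is +5, r→x is +6, i→p is +7, v→d is +8 — the shift increases by 1 each position. Letter i (0-indexed) is shifted by i+5, so successive shifts are 5, 6, 7, ….
On layering: l+5=q, a+6=g, y+7=f, e+8=m, r+9=a, i+10=s, n+11=y, g+12=s.

qgfmasys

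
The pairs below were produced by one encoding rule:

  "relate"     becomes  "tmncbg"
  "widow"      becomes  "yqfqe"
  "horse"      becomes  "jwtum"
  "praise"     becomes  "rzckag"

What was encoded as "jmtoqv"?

hermit

Shifts by position in relate: pos 0: r→t (+2), pos 1: e→m (+8), pos 2: l→n (+2), pos 3: a→c (+2), pos 4: t→b (+8), pos 5: e→g (+2) — repeating every 3. The shifts repeat in a cycle of length 3: positions 0,1,… shift by +2, +8, +2, then the pattern repeats.
Undoing it on jmtoqv: j−2=h, m−8=e, t−2=r, o−2=m, q−8=i, v−2=t.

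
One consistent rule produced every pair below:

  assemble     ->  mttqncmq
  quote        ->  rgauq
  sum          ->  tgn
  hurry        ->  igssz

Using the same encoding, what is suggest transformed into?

The shift depends on letter class: consonant s→t is +1, but vowel a→m is +12. Two shifts are in play — +12 for a/e/i/o/u, +1 for every other letter.
For suggest: s(cons)+1=t, u(vowel)+12=g, g(cons)+1=h, g(cons)+1=h, e(vowel)+12=q, s(cons)+1=t, t(cons)+1=u.

tghhqtu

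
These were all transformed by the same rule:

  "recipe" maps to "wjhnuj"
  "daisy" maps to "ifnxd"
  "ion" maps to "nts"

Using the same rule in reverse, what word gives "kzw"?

fur

Compare letters: r→w is +5, e→j is +5, c→h is +5 — a constant shift. This is a Caesar cipher with shift 5.
Reversing it on kzw: k−5=f, z−5=u, w−5=r.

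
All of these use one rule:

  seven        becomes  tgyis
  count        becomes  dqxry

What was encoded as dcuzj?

carve

In seven: s→t is +1, e→g is +2, v→y is +3, e→i is +4 — the shift increases by 1 each position. Each letter shifts forward by (position + 1), i.e. 1, 2, 3, … — the shift grows by one for each successive letter.
Decoding dcuzj: d−1=c, c−2=a, u−3=r, z−4=v, j−5=e.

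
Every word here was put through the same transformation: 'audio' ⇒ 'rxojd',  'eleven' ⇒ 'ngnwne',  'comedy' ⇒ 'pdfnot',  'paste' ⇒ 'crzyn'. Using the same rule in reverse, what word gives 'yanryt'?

a(0)→r(17) and u(20)→x(23) fit y≡25x+17 (mod 26); the inverse of 25 mod 26 is 25. Treating letters as 0–25, the rule is x ↦ 25x + 17 (mod 26).
Decoding yanryt: y(24)→25·(24−17)≡19=t; a(0)→25·(0−17)≡17=r; n(13)→25·(13−17)≡4=e; r(17)→25·(17−17)≡0=a; y(24)→25·(24−17)≡19=t; t(19)→25·(19−17)≡24=y (all mod 26).

treaty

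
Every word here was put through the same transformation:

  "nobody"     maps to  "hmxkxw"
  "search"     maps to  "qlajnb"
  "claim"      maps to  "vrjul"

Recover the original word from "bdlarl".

circus

The word is reversed, then every letter is shifted forward by 9.
Decoding bdlarl: shift back: b−9=s, d−9=u, l−9=c, a−9=r, r−9=i, l−9=c → sucric; then reverse → circus.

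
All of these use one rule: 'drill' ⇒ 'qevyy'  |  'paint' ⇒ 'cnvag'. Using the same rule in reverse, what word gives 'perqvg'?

Every letter moves 13 places later in the alphabet, wrapping around z→a.
Decoding perqvg: p−13=c, e−13=r, r−13=e, q−13=d, v−13=i, g−13=t.

credit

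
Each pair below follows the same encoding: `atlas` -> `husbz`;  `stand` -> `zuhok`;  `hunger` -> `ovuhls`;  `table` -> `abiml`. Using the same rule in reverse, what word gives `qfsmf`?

Shifts by position in atlas: pos 0: a→h (+7), pos 1: t→u (+1), pos 2: l→s (+7), pos 3: a→b (+1) — repeating every 2. The shifts repeat in a cycle of length 2: positions 0,1,… shift by +7, +1, then the pattern repeats.
Undoing it on qfsmf: q−7=j, f−1=e, s−7=l, m−1=l, f−7=y.

jelly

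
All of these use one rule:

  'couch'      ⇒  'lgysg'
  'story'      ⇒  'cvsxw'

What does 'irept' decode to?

Two steps: reverse the string, then apply a Caesar shift of +4.
Undoing it on irept: shift back: i−4=e, r−4=n, e−4=a, p−4=l, t−4=p → enalp; then reverse → plane.

plane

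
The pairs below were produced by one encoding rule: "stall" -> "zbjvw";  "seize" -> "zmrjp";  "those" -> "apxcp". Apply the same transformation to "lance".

siwmp

In stall: s→z is +7, t→b is +8, a→j is +9, l→v is +10 — the shift increases by 1 each position. The shift increases by 1 at each position, starting from +7: 7, 8, 9, ….
For lance: l+7=s, a+8=i, n+9=w, c+10=m, e+11=p.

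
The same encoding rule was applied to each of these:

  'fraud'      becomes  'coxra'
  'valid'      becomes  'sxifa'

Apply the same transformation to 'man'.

jxk

Compare letters: f→c is +23, r→o is +23, a→x is +23 — a constant shift. It's a constant shift of +23 (ROT23).
On man: m+23=j, a+23=x, n+23=k.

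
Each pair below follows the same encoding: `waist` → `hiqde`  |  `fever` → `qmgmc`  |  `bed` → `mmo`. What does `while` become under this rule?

The rule splits by letter class: vowels +8, consonants +11.
For while: w(cons)+11=h, h(cons)+11=s, i(vowel)+8=q, l(cons)+11=w, e(vowel)+8=m.

hsqwm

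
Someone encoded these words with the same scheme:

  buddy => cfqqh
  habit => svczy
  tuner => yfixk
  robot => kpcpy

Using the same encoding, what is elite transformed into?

b(1)→c(2) and u(20)→f(5) fit y≡7x+21 (mod 26); the inverse of 7 mod 26 is 15. Treating letters as 0–25, the rule is x ↦ 7x + 21 (mod 26).
Applying it to elite: e(4)→7·4+21≡23=x; l(11)→7·11+21≡20=u; i(8)→7·8+21≡25=z; t(19)→7·19+21≡24=y; e(4)→7·4+21≡23=x (all mod 26).

xuzyx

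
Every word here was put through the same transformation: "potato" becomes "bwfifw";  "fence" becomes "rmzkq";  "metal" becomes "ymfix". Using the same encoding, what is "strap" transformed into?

Shifts by position in potato: pos 0: p→b (+12), pos 1: o→w (+8), pos 2: t→f (+12), pos 3: a→i (+8) — repeating every 2. The shifts repeat in a cycle of length 2: positions 0,1,… shift by +12, +8, then the pattern repeats.
For strap: s+12=e, t+8=b, r+12=d, a+8=i, p+12=b.

ebdib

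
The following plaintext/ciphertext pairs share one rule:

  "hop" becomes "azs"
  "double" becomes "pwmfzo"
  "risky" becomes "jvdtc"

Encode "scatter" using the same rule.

The output letters match the input read backwards, each shifted +11: hop reversed is poh. Two steps: reverse the string, then apply a Caesar shift of +11.
Applying it to scatter: reverse → rettacs; then shift: r+11=c, e+11=p, t+11=e, t+11=e, a+11=l, c+11=n, s+11=d.

cpeelnd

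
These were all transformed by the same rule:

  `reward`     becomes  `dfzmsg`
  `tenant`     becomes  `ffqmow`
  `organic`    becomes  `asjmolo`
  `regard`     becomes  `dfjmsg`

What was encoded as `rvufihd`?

Shifts by position in reward: pos 0: r→d (+12), pos 1: e→f (+1), pos 2: w→z (+3), pos 3: a→m (+12), pos 4: r→s (+1), pos 5: d→g (+3) — repeating every 3. The shifts repeat in a cycle of length 3: positions 0,1,… shift by +12, +1, +3, then the pattern repeats.
Undoing it on rvufihd: r−12=f, v−1=u, u−3=r, f−12=t, i−1=h, h−3=e, d−12=r.

further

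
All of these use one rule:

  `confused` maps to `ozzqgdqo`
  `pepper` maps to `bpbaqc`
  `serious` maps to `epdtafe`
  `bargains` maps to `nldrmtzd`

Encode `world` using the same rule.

izdwp

Shifts by position in confused: pos 0: c→o (+12), pos 1: o→z (+11), pos 2: n→z (+12), pos 3: f→q (+11) — repeating every 2. The shifts repeat in a cycle of length 2: positions 0,1,… shift by +12, +11, then the pattern repeats.
Applying it to world: w+12=i, o+11=z, r+12=d, l+11=w, d+12=p.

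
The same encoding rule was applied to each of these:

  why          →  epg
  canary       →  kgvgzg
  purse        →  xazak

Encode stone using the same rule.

The shift depends on letter class: consonant w→e is +8, but vowel a→g is +6. The rule splits by letter class: vowels +6, consonants +8.
Applying it to stone: s(cons)+8=a, t(cons)+8=b, o(vowel)+6=u, n(cons)+8=v, e(vowel)+6=k.

abuvk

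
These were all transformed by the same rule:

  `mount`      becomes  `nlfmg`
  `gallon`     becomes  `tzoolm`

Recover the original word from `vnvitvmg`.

emergent

Each pair mirrors across the alphabet (m↔n, o↔l, u↔f): positions sum to 25. Letters are reflected about the middle of the alphabet (position → 25−position): Atbash.
Decoding vnvitvmg: v↔e, n↔m, v↔e, i↔r, t↔g, v↔e, m↔n, g↔t.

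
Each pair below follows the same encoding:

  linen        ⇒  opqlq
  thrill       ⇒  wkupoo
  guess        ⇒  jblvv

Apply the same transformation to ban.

Vowels shift forward by 7 and consonants shift forward by 3.
Applying it to ban: b(cons)+3=e, a(vowel)+7=h, n(cons)+3=q.

ehq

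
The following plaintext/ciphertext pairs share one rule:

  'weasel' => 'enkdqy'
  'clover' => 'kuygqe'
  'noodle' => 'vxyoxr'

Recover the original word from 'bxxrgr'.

tongue

Each letter shifts forward by (position + 8), i.e. 8, 9, 10, … — the shift grows by one for each successive letter.
Reversing it on bxxrgr: b−8=t, x−9=o, x−10=n, r−11=g, g−12=u, r−13=e.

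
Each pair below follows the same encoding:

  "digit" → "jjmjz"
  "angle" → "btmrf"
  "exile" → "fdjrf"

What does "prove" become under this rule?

vxpbf

The shift depends on letter class: consonant d→j is +6, but vowel i→j is +1. The rule splits by letter class: vowels +1, consonants +6.
On prove: p(cons)+6=v, r(cons)+6=x, o(vowel)+1=p, v(cons)+6=b, e(vowel)+1=f.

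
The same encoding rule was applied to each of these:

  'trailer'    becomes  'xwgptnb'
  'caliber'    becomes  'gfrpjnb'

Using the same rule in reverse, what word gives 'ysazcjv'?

unusual

In trailer: t→x is +4, r→w is +5, a→g is +6, i→p is +7 — the shift increases by 1 each position. The shift increases by 1 at each position, starting from +4: 4, 5, 6, ….
Reversing it on ysazcjv: y−4=u, s−5=n, a−6=u, z−7=s, c−8=u, j−9=a, v−10=l.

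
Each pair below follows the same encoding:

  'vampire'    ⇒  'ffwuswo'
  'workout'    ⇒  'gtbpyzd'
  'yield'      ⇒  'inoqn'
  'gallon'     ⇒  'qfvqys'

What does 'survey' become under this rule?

czbaod

Shifts by position in vampire: pos 0: v→f (+10), pos 1: a→f (+5), pos 2: m→w (+10), pos 3: p→u (+5) — repeating every 2. The shifts repeat in a cycle of length 2: positions 0,1,… shift by +10, +5, then the pattern repeats.
Applying it to survey: s+10=c, u+5=z, r+10=b, v+5=a, e+10=o, y+5=d.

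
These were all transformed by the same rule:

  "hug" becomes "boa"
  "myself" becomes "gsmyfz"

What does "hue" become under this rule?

boy

This is a Caesar cipher with shift 20.
Applying it to hue: h+20=b, u+20=o, e+20=y.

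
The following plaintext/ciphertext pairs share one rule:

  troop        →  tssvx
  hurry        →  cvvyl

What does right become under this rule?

Read the word backwards and shift each letter +4.
Applying it to right: reverse → thgir; then shift: t+4=x, h+4=l, g+4=k, i+4=m, r+4=v.

xlkmv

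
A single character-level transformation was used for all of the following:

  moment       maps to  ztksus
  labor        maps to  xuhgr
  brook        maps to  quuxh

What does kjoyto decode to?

The word is reversed, then every letter is shifted forward by 6.
Undoing it on kjoyto: shift back: k−6=e, j−6=d, o−6=i, y−6=s, t−6=n, o−6=i → edisni; then reverse → inside.

inside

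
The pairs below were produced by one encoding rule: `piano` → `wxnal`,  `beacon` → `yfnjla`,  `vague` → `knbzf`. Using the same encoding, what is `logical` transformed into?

p(15)→w(22) and i(8)→x(23) fit y≡11x+13 (mod 26); the inverse of 11 mod 26 is 19. This is an affine cipher: with a=0,…,z=25, each position x becomes (11x+13) mod 26.
For logical: l(11)→11·11+13≡4=e; o(14)→11·14+13≡11=l; g(6)→11·6+13≡1=b; i(8)→11·8+13≡23=x; c(2)→11·2+13≡9=j; a(0)→11·0+13≡13=n; l(11)→11·11+13≡4=e (all mod 26).

elbxjne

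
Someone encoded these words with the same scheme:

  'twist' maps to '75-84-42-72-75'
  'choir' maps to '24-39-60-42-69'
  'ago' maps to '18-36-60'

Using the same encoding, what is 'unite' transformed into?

t(#20)→75 and w(#23)→84: differences scale by 3, so n = 3·pos + 15. With a=1..z=26, the number is 3·pos + 15.
On unite: u=21→78, n=14→57, i=9→42, t=20→75, e=5→30.

78-57-42-75-30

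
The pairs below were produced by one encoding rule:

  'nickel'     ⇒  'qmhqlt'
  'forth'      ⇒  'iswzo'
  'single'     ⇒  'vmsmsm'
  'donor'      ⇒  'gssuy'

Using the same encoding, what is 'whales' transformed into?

In nickel: n→q is +3, i→m is +4, c→h is +5, k→q is +6 — the shift increases by 1 each position. The shift increases by 1 at each position, starting from +3: 3, 4, 5, ….
On whales: w+3=z, h+4=l, a+5=f, l+6=r, e+7=l, s+8=a.

zlfrla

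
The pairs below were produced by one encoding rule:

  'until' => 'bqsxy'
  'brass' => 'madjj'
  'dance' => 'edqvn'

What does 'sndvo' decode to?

teach

u(20)→b(1) and n(13)→q(16) fit y≡9x+3 (mod 26); the inverse of 9 mod 26 is 3. This is an affine cipher: with a=0,…,z=25, each position x becomes (9x+3) mod 26.
Reversing it on sndvo: s(18)→3·(18−3)≡19=t; n(13)→3·(13−3)≡4=e; d(3)→3·(3−3)≡0=a; v(21)→3·(21−3)≡2=c; o(14)→3·(14−3)≡7=h (all mod 26).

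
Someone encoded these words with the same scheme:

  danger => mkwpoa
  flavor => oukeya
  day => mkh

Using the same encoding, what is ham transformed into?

The rule splits by letter class: vowels +10, consonants +9.
On ham: h(cons)+9=q, a(vowel)+10=k, m(cons)+9=v.

qkv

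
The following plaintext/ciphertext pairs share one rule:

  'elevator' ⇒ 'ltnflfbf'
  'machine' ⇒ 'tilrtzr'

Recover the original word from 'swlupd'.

The shift increases by 1 at each position, starting from +7: 7, 8, 9, ….
Decoding swlupd: s−7=l, w−8=o, l−9=c, u−10=k, p−11=e, d−12=r.

locker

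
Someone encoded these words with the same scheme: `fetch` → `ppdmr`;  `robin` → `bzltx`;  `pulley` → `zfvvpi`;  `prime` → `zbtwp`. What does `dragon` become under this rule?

Two shifts are in play — +11 for a/e/i/o/u, +10 for every other letter.
For dragon: d(cons)+10=n, r(cons)+10=b, a(vowel)+11=l, g(cons)+10=q, o(vowel)+11=z, n(cons)+10=x.

nblqzx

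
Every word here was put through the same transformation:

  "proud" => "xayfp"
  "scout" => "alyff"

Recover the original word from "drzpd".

In proud: p→x is +8, r→a is +9, o→y is +10, u→f is +11 — the shift increases by 1 each position. Each letter shifts forward by (position + 8), i.e. 8, 9, 10, … — the shift grows by one for each successive letter.
Reversing it on drzpd: d−8=v, r−9=i, z−10=p, p−11=e, d−12=r.

viper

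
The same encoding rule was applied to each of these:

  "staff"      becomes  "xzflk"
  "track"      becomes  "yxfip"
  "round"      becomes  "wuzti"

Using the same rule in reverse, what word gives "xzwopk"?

strike

Shifts by position in staff: pos 0: s→x (+5), pos 1: t→z (+6), pos 2: a→f (+5), pos 3: f→l (+6) — repeating every 2. A repeating key of period 2 is used — shifts +5, +6 over and over.
Decoding xzwopk: x−5=s, z−6=t, w−5=r, o−6=i, p−5=k, k−6=e.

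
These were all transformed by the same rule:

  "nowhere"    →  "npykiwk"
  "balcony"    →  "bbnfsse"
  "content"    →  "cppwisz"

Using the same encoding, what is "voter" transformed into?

In nowhere: n→n is +0, o→p is +1, w→y is +2, h→k is +3 — the shift increases by 1 each position. The shift increases by 1 at each position, starting from +0: 0, 1, 2, ….
Applying it to voter: v+0=v, o+1=p, t+2=v, e+3=h, r+4=v.

vpvhv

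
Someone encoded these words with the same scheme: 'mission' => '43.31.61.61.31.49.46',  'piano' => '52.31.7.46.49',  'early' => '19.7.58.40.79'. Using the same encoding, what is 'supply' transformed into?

m(#13)→43 and i(#9)→31: differences scale by 3, so n = 3·pos + 4. Each letter becomes 3×(its alphabet position, a=1..z=26) + 4.
For supply: s=19→61, u=21→67, p=16→52, p=16→52, l=12→40, y=25→79.

61.67.52.52.40.79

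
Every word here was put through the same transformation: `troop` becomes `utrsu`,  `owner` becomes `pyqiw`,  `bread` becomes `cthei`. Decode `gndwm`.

flash

In troop: t→u is +1, r→t is +2, o→r is +3, o→s is +4 — the shift increases by 1 each position. Each letter shifts forward by (position + 1), i.e. 1, 2, 3, … — the shift grows by one for each successive letter.
Decoding gndwm: g−1=f, n−2=l, d−3=a, w−4=s, m−5=h.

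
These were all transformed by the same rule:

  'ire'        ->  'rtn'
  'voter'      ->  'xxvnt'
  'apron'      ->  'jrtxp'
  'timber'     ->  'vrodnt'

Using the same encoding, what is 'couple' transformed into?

The shift depends on letter class: consonant r→t is +2, but vowel i→r is +9. The rule splits by letter class: vowels +9, consonants +2.
For couple: c(cons)+2=e, o(vowel)+9=x, u(vowel)+9=d, p(cons)+2=r, l(cons)+2=n, e(vowel)+9=n.

exdrnn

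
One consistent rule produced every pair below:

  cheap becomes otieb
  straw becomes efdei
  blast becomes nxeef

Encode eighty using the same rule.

The shift depends on letter class: consonant c→o is +12, but vowel e→i is +4. Vowels shift forward by 4 and consonants shift forward by 12.
Applying it to eighty: e(vowel)+4=i, i(vowel)+4=m, g(cons)+12=s, h(cons)+12=t, t(cons)+12=f, y(cons)+12=k.

imstfk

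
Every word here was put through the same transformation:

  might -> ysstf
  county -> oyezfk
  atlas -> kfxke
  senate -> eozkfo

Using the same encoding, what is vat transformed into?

hkf

The rule splits by letter class: vowels +10, consonants +12.
On vat: v(cons)+12=h, a(vowel)+10=k, t(cons)+12=f.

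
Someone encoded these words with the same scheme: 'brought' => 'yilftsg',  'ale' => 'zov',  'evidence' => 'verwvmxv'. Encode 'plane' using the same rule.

Letters are reflected about the middle of the alphabet (position → 25−position): Atbash.
Applying it to plane: p↔k, l↔o, a↔z, n↔m, e↔v.

kozmv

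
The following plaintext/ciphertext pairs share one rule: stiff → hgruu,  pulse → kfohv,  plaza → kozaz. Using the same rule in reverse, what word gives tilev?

grove

Each pair mirrors across the alphabet (s↔h, t↔g, i↔r): positions sum to 25. This is the alphabet-reversal cipher (Atbash): a becomes z, b becomes y, etc.
Reversing it on tilev: t↔g, i↔r, l↔o, e↔v, v↔e.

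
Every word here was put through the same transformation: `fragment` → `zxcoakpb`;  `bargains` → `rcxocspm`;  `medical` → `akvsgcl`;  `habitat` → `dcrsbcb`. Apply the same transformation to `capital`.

gctsbcl

f(5)→z(25) and r(17)→x(23) fit y≡15x+2 (mod 26); the inverse of 15 mod 26 is 7. Treating letters as 0–25, the rule is x ↦ 15x + 2 (mod 26).
For capital: c(2)→15·2+2≡6=g; a(0)→15·0+2≡2=c; p(15)→15·15+2≡19=t; i(8)→15·8+2≡18=s; t(19)→15·19+2≡1=b; a(0)→15·0+2≡2=c; l(11)→15·11+2≡11=l (all mod 26).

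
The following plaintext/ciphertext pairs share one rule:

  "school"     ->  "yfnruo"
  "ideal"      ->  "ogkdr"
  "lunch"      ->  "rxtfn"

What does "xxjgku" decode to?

rudder

Shifts by position in school: pos 0: s→y (+6), pos 1: c→f (+3), pos 2: h→n (+6), pos 3: o→r (+3) — repeating every 2. A repeating key of period 2 is used — shifts +6, +3 over and over.
Reversing it on xxjgku: x−6=r, x−3=u, j−6=d, g−3=d, k−6=e, u−3=r.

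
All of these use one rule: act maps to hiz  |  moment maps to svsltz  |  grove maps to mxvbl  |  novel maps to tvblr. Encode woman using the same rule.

Vowels shift forward by 7 and consonants shift forward by 6.
Applying it to woman: w(cons)+6=c, o(vowel)+7=v, m(cons)+6=s, a(vowel)+7=h, n(cons)+6=t.

cvsht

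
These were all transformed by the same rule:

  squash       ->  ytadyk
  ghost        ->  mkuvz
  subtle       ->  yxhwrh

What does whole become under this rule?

Shifts by position in squash: pos 0: s→y (+6), pos 1: q→t (+3), pos 2: u→a (+6), pos 3: a→d (+3) — repeating every 2. A repeating key of period 2 is used — shifts +6, +3 over and over.
Applying it to whole: w+6=c, h+3=k, o+6=u, l+3=o, e+6=k.

ckuok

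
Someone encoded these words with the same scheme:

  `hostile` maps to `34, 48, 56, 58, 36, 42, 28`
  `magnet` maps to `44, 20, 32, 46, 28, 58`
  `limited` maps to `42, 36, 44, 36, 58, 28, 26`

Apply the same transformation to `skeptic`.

56, 40, 28, 50, 58, 36, 24

Each letter becomes 2×(its alphabet position, a=1..z=26) + 18.
On skeptic: s=19→56, k=11→40, e=5→28, p=16→50, t=20→58, i=9→36, c=3→24.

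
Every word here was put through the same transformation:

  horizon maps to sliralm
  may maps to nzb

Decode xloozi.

collar

Each pair mirrors across the alphabet (h↔s, o↔l, r↔i): positions sum to 25. Each letter is replaced by its mirror in the alphabet: a↔z, b↔y, c↔x, and so on (the Atbash cipher).
Reversing it on xloozi: x↔c, l↔o, o↔l, o↔l, z↔a, i↔r.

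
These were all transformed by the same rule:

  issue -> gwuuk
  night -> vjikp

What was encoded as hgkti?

The output letters match the input read backwards, each shifted +2: issue reversed is eussi. The word is reversed, then every letter is shifted forward by 2.
Reversing it on hgkti: shift back: h−2=f, g−2=e, k−2=i, t−2=r, i−2=g → feirg; then reverse → grief.

grief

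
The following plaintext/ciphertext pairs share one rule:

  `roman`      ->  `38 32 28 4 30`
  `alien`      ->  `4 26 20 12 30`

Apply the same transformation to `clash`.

r(#18)→38 and o(#15)→32: differences scale by 2, so n = 2·pos + 2. With a=1..z=26, the number is 2·pos + 2.
For clash: c=3→8, l=12→26, a=1→4, s=19→40, h=8→18.

8 26 4 40 18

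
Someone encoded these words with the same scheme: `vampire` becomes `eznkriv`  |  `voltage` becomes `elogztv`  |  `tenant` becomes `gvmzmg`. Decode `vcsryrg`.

Each letter is replaced by its mirror in the alphabet: a↔z, b↔y, c↔x, and so on (the Atbash cipher).
Undoing it on vcsryrg: v↔e, c↔x, s↔h, r↔i, y↔b, r↔i, g↔t.

exhibit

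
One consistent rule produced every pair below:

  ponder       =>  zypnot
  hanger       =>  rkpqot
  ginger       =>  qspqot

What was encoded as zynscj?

The shifts repeat in a cycle of length 3: positions 0,1,… shift by +10, +10, +2, then the pattern repeats.
Decoding zynscj: z−10=p, y−10=o, n−2=l, s−10=i, c−10=s, j−2=h.

polish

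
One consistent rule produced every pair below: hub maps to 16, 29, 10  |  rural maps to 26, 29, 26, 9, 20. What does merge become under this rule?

21, 13, 26, 15, 13

h is letter #8 and maps to 16: an offset of 8. Letters become their 1-based position plus 8 (so a→9, b→10, …).
On merge: m=13→21, e=5→13, r=18→26, g=7→15, e=5→13.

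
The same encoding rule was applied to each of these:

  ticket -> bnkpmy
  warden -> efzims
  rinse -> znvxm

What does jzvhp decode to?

Shifts by position in ticket: pos 0: t→b (+8), pos 1: i→n (+5), pos 2: c→k (+8), pos 3: k→p (+5) — repeating every 2. A repeating key of period 2 is used — shifts +8, +5 over and over.
Reversing it on jzvhp: j−8=b, z−5=u, v−8=n, h−5=c, p−8=h.

bunch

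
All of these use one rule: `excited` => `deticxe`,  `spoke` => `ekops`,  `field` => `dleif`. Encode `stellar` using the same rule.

The output letters match the input read backwards: excited reversed is deticxe. It's just the letters in reverse order.
For stellar: reverse → rallets.

rallets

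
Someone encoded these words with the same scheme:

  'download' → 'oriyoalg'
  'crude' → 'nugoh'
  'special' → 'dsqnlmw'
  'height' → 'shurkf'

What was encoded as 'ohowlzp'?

Shifts by position in download: pos 0: d→o (+11), pos 1: o→r (+3), pos 2: w→i (+12), pos 3: n→y (+11), pos 4: l→o (+3), pos 5: o→a (+12) — repeating every 3. The shifts repeat in a cycle of length 3: positions 0,1,… shift by +11, +3, +12, then the pattern repeats.
Undoing it on ohowlzp: o−11=d, h−3=e, o−12=c, w−11=l, l−3=i, z−12=n, p−11=e.

decline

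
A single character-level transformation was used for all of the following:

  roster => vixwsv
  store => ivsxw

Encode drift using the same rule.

The output letters match the input read backwards, each shifted +4: roster reversed is retsor. Read the word backwards and shift each letter +4.
For drift: reverse → tfird; then shift: t+4=x, f+4=j, i+4=m, r+4=v, d+4=h.

xjmvh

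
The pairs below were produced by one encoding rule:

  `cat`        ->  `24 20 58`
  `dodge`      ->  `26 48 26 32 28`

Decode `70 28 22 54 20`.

c(#3)→24 and a(#1)→20: differences scale by 2, so n = 2·pos + 18. The formula is n = 2×(alphabet index, a=1) + 18.
Undoing it on 70 28 22 54 20: 70→(70−18)÷2=26=z, 28→(28−18)÷2=5=e, 22→(22−18)÷2=2=b, 54→(54−18)÷2=18=r, 20→(20−18)÷2=1=a.

zebra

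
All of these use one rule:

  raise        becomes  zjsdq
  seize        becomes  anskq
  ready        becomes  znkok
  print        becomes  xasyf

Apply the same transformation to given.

The shift increases by 1 at each position, starting from +8: 8, 9, 10, ….
Applying it to given: g+8=o, i+9=r, v+10=f, e+11=p, n+12=z.

orfpz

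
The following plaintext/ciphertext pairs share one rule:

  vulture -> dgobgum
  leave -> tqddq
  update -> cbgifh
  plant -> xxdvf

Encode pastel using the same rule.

Shifts by position in vulture: pos 0: v→d (+8), pos 1: u→g (+12), pos 2: l→o (+3), pos 3: t→b (+8), pos 4: u→g (+12), pos 5: r→u (+3) — repeating every 3. A repeating key of period 3 is used — shifts +8, +12, +3 over and over.
For pastel: p+8=x, a+12=m, s+3=v, t+8=b, e+12=q, l+3=o.

xmvbqo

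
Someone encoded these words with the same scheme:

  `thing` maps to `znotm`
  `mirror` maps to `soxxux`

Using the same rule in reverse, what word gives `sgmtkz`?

magnet

Compare letters: t→z is +6, h→n is +6, i→o is +6 — a constant shift. This is a Caesar cipher with shift 6.
Undoing it on sgmtkz: s−6=m, g−6=a, m−6=g, t−6=n, k−6=e, z−6=t.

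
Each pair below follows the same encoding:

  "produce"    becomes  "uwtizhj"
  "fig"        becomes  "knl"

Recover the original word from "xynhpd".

Compare letters: p→u is +5, r→w is +5, o→t is +5 — a constant shift. This is a Caesar cipher with shift 5.
Undoing it on xynhpd: x−5=s, y−5=t, n−5=i, h−5=c, p−5=k, d−5=y.

sticky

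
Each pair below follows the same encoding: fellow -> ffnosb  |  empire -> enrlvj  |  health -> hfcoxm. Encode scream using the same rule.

sdther

Each letter shifts forward by its position index (0, 1, 2, …) — the shift grows by one for each successive letter.
Applying it to scream: s+0=s, c+1=d, r+2=t, e+3=h, a+4=e, m+5=r.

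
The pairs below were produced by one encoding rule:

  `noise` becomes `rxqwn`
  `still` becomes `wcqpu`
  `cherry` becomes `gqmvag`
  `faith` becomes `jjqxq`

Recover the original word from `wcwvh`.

Shifts by position in noise: pos 0: n→r (+4), pos 1: o→x (+9), pos 2: i→q (+8), pos 3: s→w (+4), pos 4: e→n (+9) — repeating every 3. The shifts repeat in a cycle of length 3: positions 0,1,… shift by +4, +9, +8, then the pattern repeats.
Undoing it on wcwvh: w−4=s, c−9=t, w−8=o, v−4=r, h−9=y.

story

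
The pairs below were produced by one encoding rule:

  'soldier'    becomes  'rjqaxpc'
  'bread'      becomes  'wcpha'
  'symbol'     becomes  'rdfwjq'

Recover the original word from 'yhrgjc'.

s(18)→r(17) and o(14)→j(9) fit y≡15x+7 (mod 26); the inverse of 15 mod 26 is 7. This is an affine cipher: with a=0,…,z=25, each position x becomes (15x+7) mod 26.
Undoing it on yhrgjc: y(24)→7·(24−7)≡15=p; h(7)→7·(7−7)≡0=a; r(17)→7·(17−7)≡18=s; g(6)→7·(6−7)≡19=t; j(9)→7·(9−7)≡14=o; c(2)→7·(2−7)≡17=r (all mod 26).

pastor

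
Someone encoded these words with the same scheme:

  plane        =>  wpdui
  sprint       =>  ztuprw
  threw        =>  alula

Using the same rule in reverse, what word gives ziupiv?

series

Shifts by position in plane: pos 0: p→w (+7), pos 1: l→p (+4), pos 2: a→d (+3), pos 3: n→u (+7), pos 4: e→i (+4) — repeating every 3. A repeating key of period 3 is used — shifts +7, +4, +3 over and over.
Decoding ziupiv: z−7=s, i−4=e, u−3=r, p−7=i, i−4=e, v−3=s.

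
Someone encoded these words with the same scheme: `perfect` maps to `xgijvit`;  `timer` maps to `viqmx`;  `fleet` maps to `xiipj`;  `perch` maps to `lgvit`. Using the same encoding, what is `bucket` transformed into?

Read the word backwards and shift each letter +4.
On bucket: reverse → tekcub; then shift: t+4=x, e+4=i, k+4=o, c+4=g, u+4=y, b+4=f.

xiogyf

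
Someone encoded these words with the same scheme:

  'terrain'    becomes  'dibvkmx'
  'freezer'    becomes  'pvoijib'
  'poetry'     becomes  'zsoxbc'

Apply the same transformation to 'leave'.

vikzo

Shifts by position in terrain: pos 0: t→d (+10), pos 1: e→i (+4), pos 2: r→b (+10), pos 3: r→v (+4) — repeating every 2. It's a Vigenère-style cipher with numeric key [10,4]: position i shifts by key[i mod 2].
For leave: l+10=v, e+4=i, a+10=k, v+4=z, e+10=o.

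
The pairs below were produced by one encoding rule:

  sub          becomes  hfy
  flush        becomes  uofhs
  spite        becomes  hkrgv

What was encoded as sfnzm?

Each pair mirrors across the alphabet (s↔h, u↔f, b↔y): positions sum to 25. Letters are reflected about the middle of the alphabet (position → 25−position): Atbash.
Decoding sfnzm: s↔h, f↔u, n↔m, z↔a, m↔n.

human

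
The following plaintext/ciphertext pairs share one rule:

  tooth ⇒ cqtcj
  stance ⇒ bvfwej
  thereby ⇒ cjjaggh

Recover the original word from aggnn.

Shifts by position in tooth: pos 0: t→c (+9), pos 1: o→q (+2), pos 2: o→t (+5), pos 3: t→c (+9), pos 4: h→j (+2) — repeating every 3. A repeating key of period 3 is used — shifts +9, +2, +5 over and over.
Reversing it on aggnn: a−9=r, g−2=e, g−5=b, n−9=e, n−2=l.

rebel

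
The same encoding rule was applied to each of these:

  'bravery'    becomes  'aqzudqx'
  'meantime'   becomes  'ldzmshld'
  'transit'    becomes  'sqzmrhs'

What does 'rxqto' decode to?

syrup

Compare letters: b→a is +25, r→q is +25, a→z is +25 — a constant shift. Every letter moves 25 places later in the alphabet, wrapping around z→a.
Decoding rxqto: r−25=s, x−25=y, q−25=r, t−25=u, o−25=p.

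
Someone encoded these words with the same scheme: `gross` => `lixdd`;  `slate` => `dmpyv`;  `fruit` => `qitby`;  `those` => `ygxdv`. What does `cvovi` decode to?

never

g(6)→l(11) and r(17)→i(8) fit y≡21x+15 (mod 26); the inverse of 21 mod 26 is 5. Treating letters as 0–25, the rule is x ↦ 21x + 15 (mod 26).
Undoing it on cvovi: c(2)→5·(2−15)≡13=n; v(21)→5·(21−15)≡4=e; o(14)→5·(14−15)≡21=v; v(21)→5·(21−15)≡4=e; i(8)→5·(8−15)≡17=r (all mod 26).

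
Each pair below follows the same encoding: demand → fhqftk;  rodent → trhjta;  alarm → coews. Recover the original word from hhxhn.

fetch

Each letter shifts forward by (position + 2), i.e. 2, 3, 4, … — the shift grows by one for each successive letter.
Undoing it on hhxhn: h−2=f, h−3=e, x−4=t, h−5=c, n−6=h.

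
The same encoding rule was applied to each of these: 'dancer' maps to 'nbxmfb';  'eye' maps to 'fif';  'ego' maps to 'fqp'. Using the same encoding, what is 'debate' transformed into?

The shift depends on letter class: consonant d→n is +10, but vowel a→b is +1. Vowels shift forward by 1 and consonants shift forward by 10.
Applying it to debate: d(cons)+10=n, e(vowel)+1=f, b(cons)+10=l, a(vowel)+1=b, t(cons)+10=d, e(vowel)+1=f.

nflbdf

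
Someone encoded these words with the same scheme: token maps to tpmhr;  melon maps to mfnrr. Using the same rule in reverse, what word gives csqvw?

cross

In token: t→t is +0, o→p is +1, k→m is +2, e→h is +3 — the shift increases by 1 each position. The shift increases by 1 at each position, starting from +0: 0, 1, 2, ….
Reversing it on csqvw: c−0=c, s−1=r, q−2=o, v−3=s, w−4=s.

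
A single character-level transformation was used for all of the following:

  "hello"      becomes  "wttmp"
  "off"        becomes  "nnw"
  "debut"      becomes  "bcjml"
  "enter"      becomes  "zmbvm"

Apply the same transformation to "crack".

skizk

The output letters match the input read backwards, each shifted +8: hello reversed is olleh. The word is reversed, then every letter is shifted forward by 8.
Applying it to crack: reverse → kcarc; then shift: k+8=s, c+8=k, a+8=i, r+8=z, c+8=k.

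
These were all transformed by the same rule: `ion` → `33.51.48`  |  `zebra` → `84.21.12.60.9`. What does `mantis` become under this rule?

45.9.48.66.33.63

i(#9)→33 and o(#15)→51: differences scale by 3, so n = 3·pos + 6. Each letter becomes 3×(its alphabet position, a=1..z=26) + 6.
For mantis: m=13→45, a=1→9, n=14→48, t=20→66, i=9→33, s=19→63.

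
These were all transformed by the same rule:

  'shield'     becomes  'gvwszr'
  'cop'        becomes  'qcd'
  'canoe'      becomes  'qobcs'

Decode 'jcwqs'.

Every letter moves 14 places later in the alphabet, wrapping around z→a.
Undoing it on jcwqs: j−14=v, c−14=o, w−14=i, q−14=c, s−14=e.

voice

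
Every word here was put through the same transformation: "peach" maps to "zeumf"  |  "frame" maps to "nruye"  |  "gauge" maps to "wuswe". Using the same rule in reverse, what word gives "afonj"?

shift

p(15)→z(25) and e(4)→e(4) fit y≡9x+20 (mod 26); the inverse of 9 mod 26 is 3. Treating letters as 0–25, the rule is x ↦ 9x + 20 (mod 26).
Undoing it on afonj: a(0)→3·(0−20)≡18=s; f(5)→3·(5−20)≡7=h; o(14)→3·(14−20)≡8=i; n(13)→3·(13−20)≡5=f; j(9)→3·(9−20)≡19=t (all mod 26).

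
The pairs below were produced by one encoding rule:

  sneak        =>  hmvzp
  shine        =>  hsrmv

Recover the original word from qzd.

jaw

Each pair mirrors across the alphabet (s↔h, n↔m, e↔v): positions sum to 25. Letters are reflected about the middle of the alphabet (position → 25−position): Atbash.
Reversing it on qzd: q↔j, z↔a, d↔w.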